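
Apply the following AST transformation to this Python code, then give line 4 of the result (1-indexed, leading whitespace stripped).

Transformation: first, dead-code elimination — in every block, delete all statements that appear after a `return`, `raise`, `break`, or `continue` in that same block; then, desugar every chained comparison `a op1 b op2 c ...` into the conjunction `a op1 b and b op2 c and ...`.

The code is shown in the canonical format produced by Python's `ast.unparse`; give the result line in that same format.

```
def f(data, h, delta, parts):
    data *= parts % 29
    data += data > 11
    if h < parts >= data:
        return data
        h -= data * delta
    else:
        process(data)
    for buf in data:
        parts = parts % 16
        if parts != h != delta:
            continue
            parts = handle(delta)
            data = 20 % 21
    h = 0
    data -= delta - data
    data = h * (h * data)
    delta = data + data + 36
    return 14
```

if h < parts and parts >= data:

Transformed code:
def f(data, h, delta, parts):
    data *= parts % 29
    data += data > 11
    if h < parts and parts >= data:
        return data
    else:
        process(data)
    for buf in data:
        parts = parts % 16
        if parts != h and h != delta:
            continue
    h = 0
    data -= delta - data
    data = h * (h * data)
    delta = data + data + 36
    return 14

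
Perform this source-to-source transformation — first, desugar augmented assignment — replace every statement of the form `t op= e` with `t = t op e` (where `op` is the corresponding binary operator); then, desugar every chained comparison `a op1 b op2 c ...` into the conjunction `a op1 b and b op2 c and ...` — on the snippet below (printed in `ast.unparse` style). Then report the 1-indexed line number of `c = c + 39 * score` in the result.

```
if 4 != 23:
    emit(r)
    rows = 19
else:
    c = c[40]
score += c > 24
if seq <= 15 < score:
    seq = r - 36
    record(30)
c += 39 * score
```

Transformed code:
if 4 != 23:
    emit(r)
    rows = 19
else:
    c = c[40]
score = score + (c > 24)
if seq <= 15 and 15 < score:
    seq = r - 36
    record(30)
c = c + 39 * score

10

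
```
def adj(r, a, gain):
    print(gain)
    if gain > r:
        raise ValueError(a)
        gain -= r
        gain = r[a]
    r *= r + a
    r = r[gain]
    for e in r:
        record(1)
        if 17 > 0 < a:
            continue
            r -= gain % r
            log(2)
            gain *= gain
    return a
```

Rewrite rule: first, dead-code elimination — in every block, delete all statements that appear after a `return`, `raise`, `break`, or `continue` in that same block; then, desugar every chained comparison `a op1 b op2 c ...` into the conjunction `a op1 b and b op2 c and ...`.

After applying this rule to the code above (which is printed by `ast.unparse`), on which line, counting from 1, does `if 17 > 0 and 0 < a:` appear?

9

Transformed code:
def adj(r, a, gain):
    print(gain)
    if gain > r:
        raise ValueError(a)
    r *= r + a
    r = r[gain]
    for e in r:
        record(1)
        if 17 > 0 and 0 < a:
            continue
    return a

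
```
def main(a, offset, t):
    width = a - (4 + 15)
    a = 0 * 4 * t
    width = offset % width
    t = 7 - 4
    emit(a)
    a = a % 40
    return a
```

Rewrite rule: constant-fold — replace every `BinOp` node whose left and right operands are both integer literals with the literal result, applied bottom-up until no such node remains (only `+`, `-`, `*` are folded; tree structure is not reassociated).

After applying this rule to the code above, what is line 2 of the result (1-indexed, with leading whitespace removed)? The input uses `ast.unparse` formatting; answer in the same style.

Transformed code:
def main(a, offset, t):
    width = a - 19
    a = 0 * t
    width = offset % width
    t = 3
    emit(a)
    a = a % 40
    return a

width = a - 19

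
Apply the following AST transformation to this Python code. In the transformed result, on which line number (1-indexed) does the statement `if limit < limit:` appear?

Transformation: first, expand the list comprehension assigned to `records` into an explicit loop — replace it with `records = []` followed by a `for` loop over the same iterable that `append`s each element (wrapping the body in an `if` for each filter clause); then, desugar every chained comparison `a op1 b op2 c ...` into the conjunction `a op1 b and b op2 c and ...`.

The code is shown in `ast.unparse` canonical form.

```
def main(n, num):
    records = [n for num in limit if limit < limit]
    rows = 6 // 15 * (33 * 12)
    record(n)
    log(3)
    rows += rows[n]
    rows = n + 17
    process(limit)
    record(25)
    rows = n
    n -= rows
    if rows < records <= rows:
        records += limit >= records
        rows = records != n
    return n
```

4

Transformed code:
def main(n, num):
    records = []
    for num in limit:
        if limit < limit:
            records.append(n)
    rows = 6 // 15 * (33 * 12)
    record(n)
    log(3)
    rows += rows[n]
    rows = n + 17
    process(limit)
    record(25)
    rows = n
    n -= rows
    if rows < records and records <= rows:
        records += limit >= records
        rows = records != n
    return n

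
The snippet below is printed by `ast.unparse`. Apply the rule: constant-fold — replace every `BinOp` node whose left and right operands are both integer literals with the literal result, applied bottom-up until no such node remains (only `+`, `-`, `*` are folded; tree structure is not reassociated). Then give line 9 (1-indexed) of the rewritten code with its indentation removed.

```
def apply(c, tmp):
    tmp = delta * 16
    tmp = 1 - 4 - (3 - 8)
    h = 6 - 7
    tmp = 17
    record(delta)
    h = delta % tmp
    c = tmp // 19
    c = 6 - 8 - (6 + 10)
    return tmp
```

Transformed code:
def apply(c, tmp):
    tmp = delta * 16
    tmp = 2
    h = -1
    tmp = 17
    record(delta)
    h = delta % tmp
    c = tmp // 19
    c = -18
    return tmp

c = -18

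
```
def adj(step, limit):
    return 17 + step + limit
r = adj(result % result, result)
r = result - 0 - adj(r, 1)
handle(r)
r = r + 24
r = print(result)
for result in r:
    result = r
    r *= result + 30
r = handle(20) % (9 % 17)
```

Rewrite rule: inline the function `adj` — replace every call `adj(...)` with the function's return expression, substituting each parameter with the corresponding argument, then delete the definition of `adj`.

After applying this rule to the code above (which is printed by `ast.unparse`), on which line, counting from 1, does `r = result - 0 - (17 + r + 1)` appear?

2

Transformed code:
r = 17 + result % result + result
r = result - 0 - (17 + r + 1)
handle(r)
r = r + 24
r = print(result)
for result in r:
    result = r
    r *= result + 30
r = handle(20) % (9 % 17)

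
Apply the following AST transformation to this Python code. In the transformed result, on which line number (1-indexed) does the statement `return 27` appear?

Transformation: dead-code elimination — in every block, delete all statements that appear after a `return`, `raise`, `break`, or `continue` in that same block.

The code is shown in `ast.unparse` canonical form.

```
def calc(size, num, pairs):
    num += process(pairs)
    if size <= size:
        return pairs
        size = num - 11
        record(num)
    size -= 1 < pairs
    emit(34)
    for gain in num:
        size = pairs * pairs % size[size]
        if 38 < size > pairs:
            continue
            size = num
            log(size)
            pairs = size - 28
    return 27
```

11

Transformed code:
def calc(size, num, pairs):
    num += process(pairs)
    if size <= size:
        return pairs
    size -= 1 < pairs
    emit(34)
    for gain in num:
        size = pairs * pairs % size[size]
        if 38 < size > pairs:
            continue
    return 27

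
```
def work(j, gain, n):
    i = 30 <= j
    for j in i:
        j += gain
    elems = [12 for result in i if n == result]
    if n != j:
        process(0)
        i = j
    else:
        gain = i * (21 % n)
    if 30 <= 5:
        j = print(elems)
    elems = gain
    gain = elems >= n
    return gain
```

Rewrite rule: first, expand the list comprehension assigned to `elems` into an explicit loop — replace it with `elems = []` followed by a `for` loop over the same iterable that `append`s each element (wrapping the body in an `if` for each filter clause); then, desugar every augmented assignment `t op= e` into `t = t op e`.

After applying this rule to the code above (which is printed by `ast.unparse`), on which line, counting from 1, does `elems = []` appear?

5

Transformed code:
def work(j, gain, n):
    i = 30 <= j
    for j in i:
        j = j + gain
    elems = []
    for result in i:
        if n == result:
            elems.append(12)
    if n != j:
        process(0)
        i = j
    else:
        gain = i * (21 % n)
    if 30 <= 5:
        j = print(elems)
    elems = gain
    gain = elems >= n
    return gain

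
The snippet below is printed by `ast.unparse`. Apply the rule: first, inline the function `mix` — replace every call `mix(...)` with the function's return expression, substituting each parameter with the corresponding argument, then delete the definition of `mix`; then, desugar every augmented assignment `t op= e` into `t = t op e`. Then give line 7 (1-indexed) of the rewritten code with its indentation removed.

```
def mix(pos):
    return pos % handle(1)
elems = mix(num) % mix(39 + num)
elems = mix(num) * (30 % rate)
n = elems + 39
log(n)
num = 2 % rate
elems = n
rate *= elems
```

Transformed code:
elems = num % handle(1) % ((39 + num) % handle(1))
elems = num % handle(1) * (30 % rate)
n = elems + 39
log(n)
num = 2 % rate
elems = n
rate = rate * elems

rate = rate * elems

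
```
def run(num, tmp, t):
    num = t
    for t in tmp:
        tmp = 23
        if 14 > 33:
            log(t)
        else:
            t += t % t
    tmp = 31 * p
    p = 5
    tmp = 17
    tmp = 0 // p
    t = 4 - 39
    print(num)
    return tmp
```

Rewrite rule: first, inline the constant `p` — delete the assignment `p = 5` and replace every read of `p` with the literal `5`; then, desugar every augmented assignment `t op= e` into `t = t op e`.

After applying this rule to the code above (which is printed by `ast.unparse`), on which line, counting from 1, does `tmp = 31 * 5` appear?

9

Transformed code:
def run(num, tmp, t):
    num = t
    for t in tmp:
        tmp = 23
        if 14 > 33:
            log(t)
        else:
            t = t + t % t
    tmp = 31 * 5
    tmp = 17
    tmp = 0 // 5
    t = 4 - 39
    print(num)
    return tmp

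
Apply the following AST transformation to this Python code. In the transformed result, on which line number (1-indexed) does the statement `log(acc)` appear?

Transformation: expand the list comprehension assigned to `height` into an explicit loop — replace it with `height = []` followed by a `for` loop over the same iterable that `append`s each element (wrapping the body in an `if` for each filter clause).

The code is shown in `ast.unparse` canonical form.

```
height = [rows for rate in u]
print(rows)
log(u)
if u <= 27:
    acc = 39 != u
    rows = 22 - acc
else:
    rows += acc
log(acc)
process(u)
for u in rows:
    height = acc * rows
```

Transformed code:
height = []
for rate in u:
    height.append(rows)
print(rows)
log(u)
if u <= 27:
    acc = 39 != u
    rows = 22 - acc
else:
    rows += acc
log(acc)
process(u)
for u in rows:
    height = acc * rows

11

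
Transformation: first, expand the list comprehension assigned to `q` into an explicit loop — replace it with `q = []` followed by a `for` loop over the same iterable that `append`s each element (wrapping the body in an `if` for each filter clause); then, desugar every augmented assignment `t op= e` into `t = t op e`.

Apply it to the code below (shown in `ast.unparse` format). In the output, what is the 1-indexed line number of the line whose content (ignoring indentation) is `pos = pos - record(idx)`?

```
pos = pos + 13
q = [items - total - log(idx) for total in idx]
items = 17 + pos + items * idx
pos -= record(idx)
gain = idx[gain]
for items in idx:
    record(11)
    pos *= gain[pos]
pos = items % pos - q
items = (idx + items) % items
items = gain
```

6

Transformed code:
pos = pos + 13
q = []
for total in idx:
    q.append(items - total - log(idx))
items = 17 + pos + items * idx
pos = pos - record(idx)
gain = idx[gain]
for items in idx:
    record(11)
    pos = pos * gain[pos]
pos = items % pos - q
items = (idx + items) % items
items = gain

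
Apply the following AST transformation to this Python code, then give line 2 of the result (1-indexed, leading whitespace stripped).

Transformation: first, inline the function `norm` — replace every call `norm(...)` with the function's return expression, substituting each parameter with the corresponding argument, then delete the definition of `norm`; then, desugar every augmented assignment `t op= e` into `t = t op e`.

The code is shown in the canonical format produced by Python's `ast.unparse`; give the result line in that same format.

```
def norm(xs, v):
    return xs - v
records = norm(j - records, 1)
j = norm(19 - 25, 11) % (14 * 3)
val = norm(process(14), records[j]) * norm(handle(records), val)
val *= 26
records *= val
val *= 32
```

j = (19 - 25 - 11) % (14 * 3)

Transformed code:
records = j - records - 1
j = (19 - 25 - 11) % (14 * 3)
val = (process(14) - records[j]) * (handle(records) - val)
val = val * 26
records = records * val
val = val * 32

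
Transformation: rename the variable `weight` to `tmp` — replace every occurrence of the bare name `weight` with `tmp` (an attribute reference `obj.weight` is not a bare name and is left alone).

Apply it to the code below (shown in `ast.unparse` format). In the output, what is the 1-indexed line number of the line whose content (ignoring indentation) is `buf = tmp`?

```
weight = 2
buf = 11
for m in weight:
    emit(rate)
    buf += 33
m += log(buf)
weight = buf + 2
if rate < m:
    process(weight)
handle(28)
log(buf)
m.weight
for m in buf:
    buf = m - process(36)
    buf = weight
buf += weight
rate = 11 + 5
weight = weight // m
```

15

Transformed code:
tmp = 2
buf = 11
for m in tmp:
    emit(rate)
    buf += 33
m += log(buf)
tmp = buf + 2
if rate < m:
    process(tmp)
handle(28)
log(buf)
m.weight
for m in buf:
    buf = m - process(36)
    buf = tmp
buf += tmp
rate = 11 + 5
tmp = tmp // m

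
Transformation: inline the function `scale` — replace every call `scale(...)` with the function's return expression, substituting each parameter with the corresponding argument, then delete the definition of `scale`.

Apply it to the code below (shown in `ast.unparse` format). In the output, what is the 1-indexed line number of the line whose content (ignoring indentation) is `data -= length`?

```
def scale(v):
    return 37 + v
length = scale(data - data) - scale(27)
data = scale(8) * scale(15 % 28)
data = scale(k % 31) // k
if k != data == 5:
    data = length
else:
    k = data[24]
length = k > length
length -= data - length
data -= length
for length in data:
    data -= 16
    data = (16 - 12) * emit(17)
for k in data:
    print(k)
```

10

Transformed code:
length = 37 + (data - data) - (37 + 27)
data = (37 + 8) * (37 + 15 % 28)
data = (37 + k % 31) // k
if k != data == 5:
    data = length
else:
    k = data[24]
length = k > length
length -= data - length
data -= length
for length in data:
    data -= 16
    data = (16 - 12) * emit(17)
for k in data:
    print(k)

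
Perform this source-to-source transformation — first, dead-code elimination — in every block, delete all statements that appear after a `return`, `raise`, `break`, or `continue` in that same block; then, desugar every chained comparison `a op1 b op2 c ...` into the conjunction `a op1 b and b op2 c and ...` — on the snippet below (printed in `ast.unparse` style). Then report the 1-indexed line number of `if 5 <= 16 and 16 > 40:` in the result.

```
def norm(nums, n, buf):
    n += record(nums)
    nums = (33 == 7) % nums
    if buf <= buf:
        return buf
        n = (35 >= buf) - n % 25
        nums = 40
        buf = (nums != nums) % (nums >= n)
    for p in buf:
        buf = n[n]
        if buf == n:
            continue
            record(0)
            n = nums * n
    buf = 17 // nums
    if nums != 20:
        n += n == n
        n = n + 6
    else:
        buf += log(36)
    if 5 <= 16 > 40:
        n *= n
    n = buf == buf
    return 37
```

Transformed code:
def norm(nums, n, buf):
    n += record(nums)
    nums = (33 == 7) % nums
    if buf <= buf:
        return buf
    for p in buf:
        buf = n[n]
        if buf == n:
            continue
    buf = 17 // nums
    if nums != 20:
        n += n == n
        n = n + 6
    else:
        buf += log(36)
    if 5 <= 16 and 16 > 40:
        n *= n
    n = buf == buf
    return 37

16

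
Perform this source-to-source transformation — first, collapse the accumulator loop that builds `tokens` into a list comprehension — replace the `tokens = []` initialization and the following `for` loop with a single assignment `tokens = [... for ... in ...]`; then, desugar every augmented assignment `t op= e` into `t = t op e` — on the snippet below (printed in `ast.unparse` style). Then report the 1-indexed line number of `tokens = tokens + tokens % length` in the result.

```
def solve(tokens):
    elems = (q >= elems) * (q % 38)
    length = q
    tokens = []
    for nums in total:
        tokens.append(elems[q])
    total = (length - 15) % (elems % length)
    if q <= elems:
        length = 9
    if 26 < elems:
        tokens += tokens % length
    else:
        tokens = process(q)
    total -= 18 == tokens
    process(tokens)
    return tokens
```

9

Transformed code:
def solve(tokens):
    elems = (q >= elems) * (q % 38)
    length = q
    tokens = [elems[q] for nums in total]
    total = (length - 15) % (elems % length)
    if q <= elems:
        length = 9
    if 26 < elems:
        tokens = tokens + tokens % length
    else:
        tokens = process(q)
    total = total - (18 == tokens)
    process(tokens)
    return tokens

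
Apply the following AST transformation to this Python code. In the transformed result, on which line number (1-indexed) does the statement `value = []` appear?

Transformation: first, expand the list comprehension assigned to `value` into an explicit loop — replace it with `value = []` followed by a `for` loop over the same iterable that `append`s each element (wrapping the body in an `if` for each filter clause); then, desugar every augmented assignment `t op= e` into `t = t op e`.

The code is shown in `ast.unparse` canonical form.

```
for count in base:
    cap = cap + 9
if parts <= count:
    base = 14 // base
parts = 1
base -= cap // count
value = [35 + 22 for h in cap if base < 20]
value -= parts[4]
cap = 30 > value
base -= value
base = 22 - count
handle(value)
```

7

Transformed code:
for count in base:
    cap = cap + 9
if parts <= count:
    base = 14 // base
parts = 1
base = base - cap // count
value = []
for h in cap:
    if base < 20:
        value.append(35 + 22)
value = value - parts[4]
cap = 30 > value
base = base - value
base = 22 - count
handle(value)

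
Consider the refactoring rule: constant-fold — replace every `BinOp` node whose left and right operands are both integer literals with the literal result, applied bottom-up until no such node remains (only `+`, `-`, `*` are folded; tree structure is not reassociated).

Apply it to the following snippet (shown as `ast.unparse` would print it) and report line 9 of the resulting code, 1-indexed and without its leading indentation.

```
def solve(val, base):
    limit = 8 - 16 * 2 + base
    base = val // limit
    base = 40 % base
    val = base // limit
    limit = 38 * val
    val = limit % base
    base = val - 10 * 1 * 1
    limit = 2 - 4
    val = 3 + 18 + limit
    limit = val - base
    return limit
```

Transformed code:
def solve(val, base):
    limit = -24 + base
    base = val // limit
    base = 40 % base
    val = base // limit
    limit = 38 * val
    val = limit % base
    base = val - 10
    limit = -2
    val = 21 + limit
    limit = val - base
    return limit

limit = -2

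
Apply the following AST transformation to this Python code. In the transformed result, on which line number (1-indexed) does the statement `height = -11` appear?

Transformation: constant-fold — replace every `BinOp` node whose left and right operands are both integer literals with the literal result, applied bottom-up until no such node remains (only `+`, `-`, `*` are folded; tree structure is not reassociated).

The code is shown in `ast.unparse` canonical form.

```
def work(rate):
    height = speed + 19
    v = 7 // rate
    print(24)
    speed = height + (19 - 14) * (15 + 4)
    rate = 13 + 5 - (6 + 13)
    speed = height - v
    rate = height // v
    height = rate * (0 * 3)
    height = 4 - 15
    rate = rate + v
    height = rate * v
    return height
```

10

Transformed code:
def work(rate):
    height = speed + 19
    v = 7 // rate
    print(24)
    speed = height + 95
    rate = -1
    speed = height - v
    rate = height // v
    height = rate * 0
    height = -11
    rate = rate + v
    height = rate * v
    return height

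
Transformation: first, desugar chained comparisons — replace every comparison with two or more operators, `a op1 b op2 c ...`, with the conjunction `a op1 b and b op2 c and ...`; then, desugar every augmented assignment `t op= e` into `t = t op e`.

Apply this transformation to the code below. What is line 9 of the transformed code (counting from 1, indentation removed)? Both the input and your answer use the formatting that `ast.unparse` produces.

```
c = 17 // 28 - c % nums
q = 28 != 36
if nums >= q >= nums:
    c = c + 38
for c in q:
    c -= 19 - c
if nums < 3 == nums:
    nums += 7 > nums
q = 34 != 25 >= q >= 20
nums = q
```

q = 34 != 25 and 25 >= q and (q >= 20)

Transformed code:
c = 17 // 28 - c % nums
q = 28 != 36
if nums >= q and q >= nums:
    c = c + 38
for c in q:
    c = c - (19 - c)
if nums < 3 and 3 == nums:
    nums = nums + (7 > nums)
q = 34 != 25 and 25 >= q and (q >= 20)
nums = q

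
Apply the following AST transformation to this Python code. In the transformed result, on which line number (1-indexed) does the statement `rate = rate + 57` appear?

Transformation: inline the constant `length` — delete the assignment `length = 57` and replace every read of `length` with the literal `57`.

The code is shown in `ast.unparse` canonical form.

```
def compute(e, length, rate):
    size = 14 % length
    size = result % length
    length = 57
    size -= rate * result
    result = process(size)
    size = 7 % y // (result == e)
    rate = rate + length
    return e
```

7

Transformed code:
def compute(e, length, rate):
    size = 14 % 57
    size = result % 57
    size -= rate * result
    result = process(size)
    size = 7 % y // (result == e)
    rate = rate + 57
    return e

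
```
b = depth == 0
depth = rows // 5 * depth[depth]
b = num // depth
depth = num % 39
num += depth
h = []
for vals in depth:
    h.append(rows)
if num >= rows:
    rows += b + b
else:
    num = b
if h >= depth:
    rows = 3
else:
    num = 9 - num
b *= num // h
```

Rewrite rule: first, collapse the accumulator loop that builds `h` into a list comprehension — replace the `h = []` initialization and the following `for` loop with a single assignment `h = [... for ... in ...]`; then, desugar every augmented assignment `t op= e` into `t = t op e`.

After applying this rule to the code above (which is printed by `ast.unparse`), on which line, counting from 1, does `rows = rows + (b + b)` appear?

Transformed code:
b = depth == 0
depth = rows // 5 * depth[depth]
b = num // depth
depth = num % 39
num = num + depth
h = [rows for vals in depth]
if num >= rows:
    rows = rows + (b + b)
else:
    num = b
if h >= depth:
    rows = 3
else:
    num = 9 - num
b = b * (num // h)

8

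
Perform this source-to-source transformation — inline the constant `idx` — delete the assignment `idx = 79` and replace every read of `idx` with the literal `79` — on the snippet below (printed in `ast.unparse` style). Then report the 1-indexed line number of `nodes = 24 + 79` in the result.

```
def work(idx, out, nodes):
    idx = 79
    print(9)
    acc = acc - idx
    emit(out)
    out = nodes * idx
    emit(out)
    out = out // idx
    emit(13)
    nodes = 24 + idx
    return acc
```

Transformed code:
def work(idx, out, nodes):
    print(9)
    acc = acc - 79
    emit(out)
    out = nodes * 79
    emit(out)
    out = out // 79
    emit(13)
    nodes = 24 + 79
    return acc

9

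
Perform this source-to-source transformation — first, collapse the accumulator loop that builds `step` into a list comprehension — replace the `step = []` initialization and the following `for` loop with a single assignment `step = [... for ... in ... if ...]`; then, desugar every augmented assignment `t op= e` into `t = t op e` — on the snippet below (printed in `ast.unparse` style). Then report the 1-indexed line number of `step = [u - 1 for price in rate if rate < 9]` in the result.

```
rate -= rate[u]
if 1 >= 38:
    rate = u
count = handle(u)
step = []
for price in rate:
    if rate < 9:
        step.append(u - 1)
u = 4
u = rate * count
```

5

Transformed code:
rate = rate - rate[u]
if 1 >= 38:
    rate = u
count = handle(u)
step = [u - 1 for price in rate if rate < 9]
u = 4
u = rate * count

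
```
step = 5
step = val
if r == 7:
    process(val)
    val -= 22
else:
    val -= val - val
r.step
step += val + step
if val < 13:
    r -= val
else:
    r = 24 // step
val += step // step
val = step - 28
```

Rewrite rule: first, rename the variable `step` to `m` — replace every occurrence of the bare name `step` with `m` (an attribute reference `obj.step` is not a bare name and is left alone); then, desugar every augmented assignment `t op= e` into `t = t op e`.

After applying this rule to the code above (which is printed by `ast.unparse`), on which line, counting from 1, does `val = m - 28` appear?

15

Transformed code:
m = 5
m = val
if r == 7:
    process(val)
    val = val - 22
else:
    val = val - (val - val)
r.step
m = m + (val + m)
if val < 13:
    r = r - val
else:
    r = 24 // m
val = val + m // m
val = m - 28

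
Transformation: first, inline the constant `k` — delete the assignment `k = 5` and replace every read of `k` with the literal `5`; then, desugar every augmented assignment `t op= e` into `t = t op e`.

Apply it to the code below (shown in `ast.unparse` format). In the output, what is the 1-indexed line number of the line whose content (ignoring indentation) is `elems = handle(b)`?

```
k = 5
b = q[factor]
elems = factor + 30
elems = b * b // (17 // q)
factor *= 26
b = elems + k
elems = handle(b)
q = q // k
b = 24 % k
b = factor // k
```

6

Transformed code:
b = q[factor]
elems = factor + 30
elems = b * b // (17 // q)
factor = factor * 26
b = elems + 5
elems = handle(b)
q = q // 5
b = 24 % 5
b = factor // 5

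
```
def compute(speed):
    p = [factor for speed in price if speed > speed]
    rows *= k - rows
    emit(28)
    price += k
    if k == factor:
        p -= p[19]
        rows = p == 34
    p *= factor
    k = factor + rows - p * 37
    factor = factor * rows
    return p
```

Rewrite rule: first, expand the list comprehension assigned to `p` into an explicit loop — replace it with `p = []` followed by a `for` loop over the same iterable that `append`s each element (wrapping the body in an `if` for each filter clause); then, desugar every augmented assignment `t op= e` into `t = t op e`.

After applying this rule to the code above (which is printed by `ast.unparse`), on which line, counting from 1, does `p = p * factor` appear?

12

Transformed code:
def compute(speed):
    p = []
    for speed in price:
        if speed > speed:
            p.append(factor)
    rows = rows * (k - rows)
    emit(28)
    price = price + k
    if k == factor:
        p = p - p[19]
        rows = p == 34
    p = p * factor
    k = factor + rows - p * 37
    factor = factor * rows
    return p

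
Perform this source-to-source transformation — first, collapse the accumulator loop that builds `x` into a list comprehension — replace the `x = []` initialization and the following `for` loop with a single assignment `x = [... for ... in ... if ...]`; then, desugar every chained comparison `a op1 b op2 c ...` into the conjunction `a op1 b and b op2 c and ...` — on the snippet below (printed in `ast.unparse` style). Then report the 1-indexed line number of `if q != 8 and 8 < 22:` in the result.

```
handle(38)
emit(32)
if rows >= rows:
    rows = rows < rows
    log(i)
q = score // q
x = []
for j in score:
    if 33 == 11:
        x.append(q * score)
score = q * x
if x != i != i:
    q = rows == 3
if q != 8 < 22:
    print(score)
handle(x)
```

11

Transformed code:
handle(38)
emit(32)
if rows >= rows:
    rows = rows < rows
    log(i)
q = score // q
x = [q * score for j in score if 33 == 11]
score = q * x
if x != i and i != i:
    q = rows == 3
if q != 8 and 8 < 22:
    print(score)
handle(x)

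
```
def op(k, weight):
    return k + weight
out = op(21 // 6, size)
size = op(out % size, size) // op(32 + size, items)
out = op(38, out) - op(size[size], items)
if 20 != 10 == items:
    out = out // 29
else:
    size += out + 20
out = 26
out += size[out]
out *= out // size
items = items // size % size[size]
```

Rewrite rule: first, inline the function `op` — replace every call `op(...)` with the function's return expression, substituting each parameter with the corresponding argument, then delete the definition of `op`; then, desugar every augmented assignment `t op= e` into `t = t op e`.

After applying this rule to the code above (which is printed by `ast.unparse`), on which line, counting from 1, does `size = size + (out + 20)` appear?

7

Transformed code:
out = 21 // 6 + size
size = (out % size + size) // (32 + size + items)
out = 38 + out - (size[size] + items)
if 20 != 10 == items:
    out = out // 29
else:
    size = size + (out + 20)
out = 26
out = out + size[out]
out = out * (out // size)
items = items // size % size[size]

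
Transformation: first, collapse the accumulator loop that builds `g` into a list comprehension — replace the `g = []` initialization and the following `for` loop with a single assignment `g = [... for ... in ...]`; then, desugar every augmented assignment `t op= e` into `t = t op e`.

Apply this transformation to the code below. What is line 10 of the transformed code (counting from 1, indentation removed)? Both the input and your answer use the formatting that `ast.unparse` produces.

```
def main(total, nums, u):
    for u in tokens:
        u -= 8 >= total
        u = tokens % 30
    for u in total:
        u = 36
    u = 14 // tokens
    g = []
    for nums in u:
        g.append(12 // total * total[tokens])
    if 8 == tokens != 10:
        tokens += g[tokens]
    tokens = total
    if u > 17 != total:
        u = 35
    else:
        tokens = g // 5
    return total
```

tokens = tokens + g[tokens]

Transformed code:
def main(total, nums, u):
    for u in tokens:
        u = u - (8 >= total)
        u = tokens % 30
    for u in total:
        u = 36
    u = 14 // tokens
    g = [12 // total * total[tokens] for nums in u]
    if 8 == tokens != 10:
        tokens = tokens + g[tokens]
    tokens = total
    if u > 17 != total:
        u = 35
    else:
        tokens = g // 5
    return total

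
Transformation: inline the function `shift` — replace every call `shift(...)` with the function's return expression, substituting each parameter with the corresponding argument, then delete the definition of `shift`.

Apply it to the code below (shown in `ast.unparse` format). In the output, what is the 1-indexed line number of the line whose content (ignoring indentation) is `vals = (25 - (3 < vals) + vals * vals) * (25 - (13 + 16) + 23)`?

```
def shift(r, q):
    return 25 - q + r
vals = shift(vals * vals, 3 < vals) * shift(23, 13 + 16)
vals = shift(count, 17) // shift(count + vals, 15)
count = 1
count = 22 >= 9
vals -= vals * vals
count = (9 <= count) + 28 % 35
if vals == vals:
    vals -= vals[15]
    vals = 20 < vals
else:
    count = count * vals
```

1

Transformed code:
vals = (25 - (3 < vals) + vals * vals) * (25 - (13 + 16) + 23)
vals = (25 - 17 + count) // (25 - 15 + (count + vals))
count = 1
count = 22 >= 9
vals -= vals * vals
count = (9 <= count) + 28 % 35
if vals == vals:
    vals -= vals[15]
    vals = 20 < vals
else:
    count = count * vals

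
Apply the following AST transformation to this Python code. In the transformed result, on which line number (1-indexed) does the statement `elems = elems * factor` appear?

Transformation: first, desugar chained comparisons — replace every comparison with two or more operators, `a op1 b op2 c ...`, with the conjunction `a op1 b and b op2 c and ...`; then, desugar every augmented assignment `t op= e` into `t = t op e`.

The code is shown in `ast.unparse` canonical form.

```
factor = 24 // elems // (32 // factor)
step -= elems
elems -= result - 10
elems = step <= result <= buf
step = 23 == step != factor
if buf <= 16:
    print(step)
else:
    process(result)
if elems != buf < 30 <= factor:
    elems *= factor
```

11

Transformed code:
factor = 24 // elems // (32 // factor)
step = step - elems
elems = elems - (result - 10)
elems = step <= result and result <= buf
step = 23 == step and step != factor
if buf <= 16:
    print(step)
else:
    process(result)
if elems != buf and buf < 30 and (30 <= factor):
    elems = elems * factor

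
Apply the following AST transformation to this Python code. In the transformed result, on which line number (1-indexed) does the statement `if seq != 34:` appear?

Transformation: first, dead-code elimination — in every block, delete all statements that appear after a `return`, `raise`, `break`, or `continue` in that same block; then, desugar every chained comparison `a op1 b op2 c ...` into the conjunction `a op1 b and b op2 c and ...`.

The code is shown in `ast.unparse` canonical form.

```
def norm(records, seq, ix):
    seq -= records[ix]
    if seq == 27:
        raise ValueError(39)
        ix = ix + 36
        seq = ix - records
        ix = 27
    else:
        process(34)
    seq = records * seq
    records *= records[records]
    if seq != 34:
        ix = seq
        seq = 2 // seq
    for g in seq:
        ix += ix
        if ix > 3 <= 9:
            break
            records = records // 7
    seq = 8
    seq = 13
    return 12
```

Transformed code:
def norm(records, seq, ix):
    seq -= records[ix]
    if seq == 27:
        raise ValueError(39)
    else:
        process(34)
    seq = records * seq
    records *= records[records]
    if seq != 34:
        ix = seq
        seq = 2 // seq
    for g in seq:
        ix += ix
        if ix > 3 and 3 <= 9:
            break
    seq = 8
    seq = 13
    return 12

9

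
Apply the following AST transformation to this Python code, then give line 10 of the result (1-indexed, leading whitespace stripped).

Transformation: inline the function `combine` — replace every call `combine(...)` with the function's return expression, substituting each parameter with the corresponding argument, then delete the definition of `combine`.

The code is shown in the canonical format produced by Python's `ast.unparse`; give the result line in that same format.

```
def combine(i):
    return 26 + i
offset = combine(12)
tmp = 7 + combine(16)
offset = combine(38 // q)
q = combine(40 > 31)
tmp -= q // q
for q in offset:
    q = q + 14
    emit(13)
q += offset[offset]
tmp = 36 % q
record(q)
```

Transformed code:
offset = 26 + 12
tmp = 7 + (26 + 16)
offset = 26 + 38 // q
q = 26 + (40 > 31)
tmp -= q // q
for q in offset:
    q = q + 14
    emit(13)
q += offset[offset]
tmp = 36 % q
record(q)

tmp = 36 % q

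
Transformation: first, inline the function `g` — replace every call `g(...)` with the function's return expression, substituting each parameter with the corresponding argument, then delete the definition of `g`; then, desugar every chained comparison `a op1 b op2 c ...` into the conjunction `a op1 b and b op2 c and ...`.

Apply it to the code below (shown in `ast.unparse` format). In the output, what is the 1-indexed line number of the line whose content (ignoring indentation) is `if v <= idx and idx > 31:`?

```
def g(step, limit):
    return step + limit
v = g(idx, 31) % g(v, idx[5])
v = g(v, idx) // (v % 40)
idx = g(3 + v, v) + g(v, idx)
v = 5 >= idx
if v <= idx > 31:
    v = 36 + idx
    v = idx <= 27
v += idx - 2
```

Transformed code:
v = (idx + 31) % (v + idx[5])
v = (v + idx) // (v % 40)
idx = 3 + v + v + (v + idx)
v = 5 >= idx
if v <= idx and idx > 31:
    v = 36 + idx
    v = idx <= 27
v += idx - 2

5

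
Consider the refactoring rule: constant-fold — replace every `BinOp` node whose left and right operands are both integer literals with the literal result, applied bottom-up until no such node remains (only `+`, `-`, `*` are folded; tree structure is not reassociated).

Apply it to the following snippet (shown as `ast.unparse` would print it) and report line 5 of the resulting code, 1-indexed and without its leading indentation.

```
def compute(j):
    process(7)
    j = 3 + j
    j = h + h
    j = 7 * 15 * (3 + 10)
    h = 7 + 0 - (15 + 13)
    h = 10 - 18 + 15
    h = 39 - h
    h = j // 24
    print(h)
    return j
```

Transformed code:
def compute(j):
    process(7)
    j = 3 + j
    j = h + h
    j = 1365
    h = -21
    h = 7
    h = 39 - h
    h = j // 24
    print(h)
    return j

j = 1365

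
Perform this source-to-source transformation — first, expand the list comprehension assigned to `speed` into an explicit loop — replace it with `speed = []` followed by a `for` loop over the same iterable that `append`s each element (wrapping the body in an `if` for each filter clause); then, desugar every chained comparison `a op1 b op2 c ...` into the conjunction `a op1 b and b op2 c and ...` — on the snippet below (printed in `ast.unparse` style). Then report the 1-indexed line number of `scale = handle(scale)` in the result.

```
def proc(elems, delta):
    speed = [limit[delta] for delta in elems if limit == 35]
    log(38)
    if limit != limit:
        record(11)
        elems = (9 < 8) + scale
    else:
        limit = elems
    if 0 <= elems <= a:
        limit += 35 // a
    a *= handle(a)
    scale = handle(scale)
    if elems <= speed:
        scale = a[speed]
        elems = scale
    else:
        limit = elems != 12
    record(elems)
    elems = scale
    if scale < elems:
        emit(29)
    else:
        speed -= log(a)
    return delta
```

Transformed code:
def proc(elems, delta):
    speed = []
    for delta in elems:
        if limit == 35:
            speed.append(limit[delta])
    log(38)
    if limit != limit:
        record(11)
        elems = (9 < 8) + scale
    else:
        limit = elems
    if 0 <= elems and elems <= a:
        limit += 35 // a
    a *= handle(a)
    scale = handle(scale)
    if elems <= speed:
        scale = a[speed]
        elems = scale
    else:
        limit = elems != 12
    record(elems)
    elems = scale
    if scale < elems:
        emit(29)
    else:
        speed -= log(a)
    return delta

15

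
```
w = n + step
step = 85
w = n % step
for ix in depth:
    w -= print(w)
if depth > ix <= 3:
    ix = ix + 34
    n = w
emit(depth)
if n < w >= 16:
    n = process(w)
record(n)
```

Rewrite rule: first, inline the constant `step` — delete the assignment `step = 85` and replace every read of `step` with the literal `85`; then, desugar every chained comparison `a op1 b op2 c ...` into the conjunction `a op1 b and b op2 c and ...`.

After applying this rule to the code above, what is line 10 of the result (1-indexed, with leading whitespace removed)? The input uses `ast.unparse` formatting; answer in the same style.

n = process(w)

Transformed code:
w = n + 85
w = n % 85
for ix in depth:
    w -= print(w)
if depth > ix and ix <= 3:
    ix = ix + 34
    n = w
emit(depth)
if n < w and w >= 16:
    n = process(w)
record(n)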